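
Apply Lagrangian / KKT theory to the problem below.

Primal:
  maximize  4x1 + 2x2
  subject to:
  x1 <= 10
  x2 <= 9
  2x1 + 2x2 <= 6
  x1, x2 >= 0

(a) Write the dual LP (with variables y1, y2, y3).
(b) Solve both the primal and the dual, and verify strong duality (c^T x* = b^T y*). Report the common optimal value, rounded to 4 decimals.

The standard primal-dual pair for 'max c^T x s.t. A x <= b, x >= 0' is:
  Dual:  min b^T y  s.t.  A^T y >= c,  y >= 0.

So the dual LP is:
  minimize  10y1 + 9y2 + 6y3
  subject to:
    y1 + 2y3 >= 4
    y2 + 2y3 >= 2
    y1, y2, y3 >= 0

Solving the primal: x* = (3, 0).
  primal value c^T x* = 12.
Solving the dual: y* = (0, 0, 2).
  dual value b^T y* = 12.
Strong duality: c^T x* = b^T y*. Confirmed.

12


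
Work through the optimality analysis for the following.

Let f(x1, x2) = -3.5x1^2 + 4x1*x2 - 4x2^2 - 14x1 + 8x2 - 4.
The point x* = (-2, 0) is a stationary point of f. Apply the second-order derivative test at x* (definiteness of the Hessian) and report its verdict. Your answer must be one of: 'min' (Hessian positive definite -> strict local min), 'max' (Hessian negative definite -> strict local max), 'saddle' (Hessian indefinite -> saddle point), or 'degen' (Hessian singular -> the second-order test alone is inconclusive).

Compute the Hessian H = grad^2 f:
  H = [[-7, 4], [4, -8]]
Verify stationarity: grad f(x*) = H x* + g = (0, 0).
Eigenvalues of H: -11.5311, -3.4689.
Both eigenvalues < 0, so H is negative definite -> x* is a strict local max.

max


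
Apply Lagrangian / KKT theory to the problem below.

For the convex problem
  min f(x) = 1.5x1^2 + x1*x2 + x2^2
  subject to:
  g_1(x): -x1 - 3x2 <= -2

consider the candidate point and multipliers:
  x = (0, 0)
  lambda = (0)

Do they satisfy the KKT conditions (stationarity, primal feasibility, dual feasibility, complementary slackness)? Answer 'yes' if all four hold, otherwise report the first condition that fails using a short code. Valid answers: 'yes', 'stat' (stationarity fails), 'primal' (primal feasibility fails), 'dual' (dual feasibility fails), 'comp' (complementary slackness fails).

Gradient of f: grad f(x) = Q x + c = (0, 0)
Constraint values g_i(x) = a_i^T x - b_i:
  g_1((0, 0)) = 2
Stationarity residual: grad f(x) + sum_i lambda_i a_i = (0, 0)
  -> stationarity OK
Primal feasibility (all g_i <= 0): FAILS
Dual feasibility (all lambda_i >= 0): OK
Complementary slackness (lambda_i * g_i(x) = 0 for all i): OK

Verdict: the first failing condition is primal_feasibility -> primal.

primal


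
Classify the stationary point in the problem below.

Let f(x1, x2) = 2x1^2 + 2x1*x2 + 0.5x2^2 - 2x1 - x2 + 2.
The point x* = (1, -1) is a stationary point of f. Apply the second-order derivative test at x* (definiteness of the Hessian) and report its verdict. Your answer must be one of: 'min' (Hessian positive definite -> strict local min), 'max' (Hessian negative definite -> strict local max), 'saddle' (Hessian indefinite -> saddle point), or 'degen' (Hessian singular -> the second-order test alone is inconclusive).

Compute the Hessian H = grad^2 f:
  H = [[4, 2], [2, 1]]
Verify stationarity: grad f(x*) = H x* + g = (0, 0).
Eigenvalues of H: 0, 5.
H has a zero eigenvalue (singular; positive semidefinite but not definite), so H is neither positive definite, negative definite, nor indefinite. The second-order test alone is inconclusive -> degen.
(Indeed, f is constant along the null direction of H through x*, so x* is not a strict local extremum.)

degen


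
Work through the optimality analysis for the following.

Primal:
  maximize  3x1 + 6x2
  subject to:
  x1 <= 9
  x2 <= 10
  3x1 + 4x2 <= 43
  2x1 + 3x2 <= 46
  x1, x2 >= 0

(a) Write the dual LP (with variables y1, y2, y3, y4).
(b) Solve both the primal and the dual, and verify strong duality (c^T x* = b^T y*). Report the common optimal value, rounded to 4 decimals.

The standard primal-dual pair for 'max c^T x s.t. A x <= b, x >= 0' is:
  Dual:  min b^T y  s.t.  A^T y >= c,  y >= 0.

So the dual LP is:
  minimize  9y1 + 10y2 + 43y3 + 46y4
  subject to:
    y1 + 3y3 + 2y4 >= 3
    y2 + 4y3 + 3y4 >= 6
    y1, y2, y3, y4 >= 0

Solving the primal: x* = (1, 10).
  primal value c^T x* = 63.
Solving the dual: y* = (0, 2, 1, 0).
  dual value b^T y* = 63.
Strong duality: c^T x* = b^T y*. Confirmed.

63


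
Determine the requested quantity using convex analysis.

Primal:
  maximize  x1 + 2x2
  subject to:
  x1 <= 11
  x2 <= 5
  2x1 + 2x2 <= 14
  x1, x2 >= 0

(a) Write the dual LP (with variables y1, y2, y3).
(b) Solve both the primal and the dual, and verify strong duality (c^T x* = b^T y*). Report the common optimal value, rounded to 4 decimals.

The standard primal-dual pair for 'max c^T x s.t. A x <= b, x >= 0' is:
  Dual:  min b^T y  s.t.  A^T y >= c,  y >= 0.

So the dual LP is:
  minimize  11y1 + 5y2 + 14y3
  subject to:
    y1 + 2y3 >= 1
    y2 + 2y3 >= 2
    y1, y2, y3 >= 0

Solving the primal: x* = (2, 5).
  primal value c^T x* = 12.
Solving the dual: y* = (0, 1, 0.5).
  dual value b^T y* = 12.
Strong duality: c^T x* = b^T y*. Confirmed.

12


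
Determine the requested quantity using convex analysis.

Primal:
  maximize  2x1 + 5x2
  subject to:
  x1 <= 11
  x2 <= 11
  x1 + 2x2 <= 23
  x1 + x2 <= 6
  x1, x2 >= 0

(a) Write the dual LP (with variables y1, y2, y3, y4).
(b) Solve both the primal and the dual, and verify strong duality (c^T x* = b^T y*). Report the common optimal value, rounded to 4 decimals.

The standard primal-dual pair for 'max c^T x s.t. A x <= b, x >= 0' is:
  Dual:  min b^T y  s.t.  A^T y >= c,  y >= 0.

So the dual LP is:
  minimize  11y1 + 11y2 + 23y3 + 6y4
  subject to:
    y1 + y3 + y4 >= 2
    y2 + 2y3 + y4 >= 5
    y1, y2, y3, y4 >= 0

Solving the primal: x* = (0, 6).
  primal value c^T x* = 30.
Solving the dual: y* = (0, 0, 0, 5).
  dual value b^T y* = 30.
Strong duality: c^T x* = b^T y*. Confirmed.

30


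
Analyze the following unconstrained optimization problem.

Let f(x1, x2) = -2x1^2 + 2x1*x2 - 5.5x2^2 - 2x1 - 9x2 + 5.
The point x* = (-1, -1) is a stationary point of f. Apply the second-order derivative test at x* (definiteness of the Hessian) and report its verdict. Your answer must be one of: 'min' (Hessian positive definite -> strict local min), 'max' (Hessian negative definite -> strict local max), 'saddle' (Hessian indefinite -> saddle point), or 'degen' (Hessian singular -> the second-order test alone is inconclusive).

Compute the Hessian H = grad^2 f:
  H = [[-4, 2], [2, -11]]
Verify stationarity: grad f(x*) = H x* + g = (0, 0).
Eigenvalues of H: -11.5311, -3.4689.
Both eigenvalues < 0, so H is negative definite -> x* is a strict local max.

max


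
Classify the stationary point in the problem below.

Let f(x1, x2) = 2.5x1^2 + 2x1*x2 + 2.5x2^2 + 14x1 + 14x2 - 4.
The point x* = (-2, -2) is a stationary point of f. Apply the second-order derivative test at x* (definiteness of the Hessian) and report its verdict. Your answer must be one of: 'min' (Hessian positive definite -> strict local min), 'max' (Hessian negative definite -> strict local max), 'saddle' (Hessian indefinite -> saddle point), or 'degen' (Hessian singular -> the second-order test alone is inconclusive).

Compute the Hessian H = grad^2 f:
  H = [[5, 2], [2, 5]]
Verify stationarity: grad f(x*) = H x* + g = (0, 0).
Eigenvalues of H: 3, 7.
Both eigenvalues > 0, so H is positive definite -> x* is a strict local min.

min


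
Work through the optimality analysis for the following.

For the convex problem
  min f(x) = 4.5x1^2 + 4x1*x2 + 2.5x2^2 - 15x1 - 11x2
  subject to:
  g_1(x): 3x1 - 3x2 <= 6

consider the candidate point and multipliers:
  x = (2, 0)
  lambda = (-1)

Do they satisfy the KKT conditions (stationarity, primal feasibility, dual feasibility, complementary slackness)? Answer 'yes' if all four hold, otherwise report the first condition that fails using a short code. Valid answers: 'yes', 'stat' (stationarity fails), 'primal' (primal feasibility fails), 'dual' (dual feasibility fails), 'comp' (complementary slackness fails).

Gradient of f: grad f(x) = Q x + c = (3, -3)
Constraint values g_i(x) = a_i^T x - b_i:
  g_1((2, 0)) = 0
Stationarity residual: grad f(x) + sum_i lambda_i a_i = (0, 0)
  -> stationarity OK
Primal feasibility (all g_i <= 0): OK
Dual feasibility (all lambda_i >= 0): FAILS
Complementary slackness (lambda_i * g_i(x) = 0 for all i): OK

Verdict: the first failing condition is dual_feasibility -> dual.

dual


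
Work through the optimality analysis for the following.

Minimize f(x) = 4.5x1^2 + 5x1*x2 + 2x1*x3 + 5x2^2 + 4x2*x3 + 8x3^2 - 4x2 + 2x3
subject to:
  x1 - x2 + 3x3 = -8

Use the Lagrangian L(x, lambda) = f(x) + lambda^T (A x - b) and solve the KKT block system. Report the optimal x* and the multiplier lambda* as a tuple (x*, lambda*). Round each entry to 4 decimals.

Form the Lagrangian:
  L(x, lambda) = (1/2) x^T Q x + c^T x + lambda^T (A x - b)
Stationarity (grad_x L = 0): Q x + c + A^T lambda = 0.
Primal feasibility: A x = b.

This gives the KKT block system:
  [ Q   A^T ] [ x     ]   [-c ]
  [ A    0  ] [ lambda ] = [ b ]

Solving the linear system:
  x*      = (-1.4696, 2.2139, -1.4388)
  lambda* = (5.0351)
  f(x*)   = 14.2737

x* = (-1.4696, 2.2139, -1.4388), lambda* = (5.0351)


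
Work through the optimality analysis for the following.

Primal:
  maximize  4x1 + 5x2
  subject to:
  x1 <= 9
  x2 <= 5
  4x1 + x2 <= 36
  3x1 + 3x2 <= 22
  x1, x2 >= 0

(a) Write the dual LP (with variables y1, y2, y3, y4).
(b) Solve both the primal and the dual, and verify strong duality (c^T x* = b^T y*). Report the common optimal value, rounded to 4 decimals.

The standard primal-dual pair for 'max c^T x s.t. A x <= b, x >= 0' is:
  Dual:  min b^T y  s.t.  A^T y >= c,  y >= 0.

So the dual LP is:
  minimize  9y1 + 5y2 + 36y3 + 22y4
  subject to:
    y1 + 4y3 + 3y4 >= 4
    y2 + y3 + 3y4 >= 5
    y1, y2, y3, y4 >= 0

Solving the primal: x* = (2.3333, 5).
  primal value c^T x* = 34.3333.
Solving the dual: y* = (0, 1, 0, 1.3333).
  dual value b^T y* = 34.3333.
Strong duality: c^T x* = b^T y*. Confirmed.

34.3333


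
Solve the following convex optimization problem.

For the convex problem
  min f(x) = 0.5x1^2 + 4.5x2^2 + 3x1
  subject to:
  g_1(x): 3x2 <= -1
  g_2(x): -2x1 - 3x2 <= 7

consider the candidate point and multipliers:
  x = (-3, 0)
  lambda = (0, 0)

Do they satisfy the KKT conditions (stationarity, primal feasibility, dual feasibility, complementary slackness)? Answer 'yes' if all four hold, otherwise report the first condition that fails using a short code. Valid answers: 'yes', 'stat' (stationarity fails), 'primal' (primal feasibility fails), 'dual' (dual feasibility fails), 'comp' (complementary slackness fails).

Gradient of f: grad f(x) = Q x + c = (0, 0)
Constraint values g_i(x) = a_i^T x - b_i:
  g_1((-3, 0)) = 1
  g_2((-3, 0)) = -1
Stationarity residual: grad f(x) + sum_i lambda_i a_i = (0, 0)
  -> stationarity OK
Primal feasibility (all g_i <= 0): FAILS
Dual feasibility (all lambda_i >= 0): OK
Complementary slackness (lambda_i * g_i(x) = 0 for all i): OK

Verdict: the first failing condition is primal_feasibility -> primal.

primal


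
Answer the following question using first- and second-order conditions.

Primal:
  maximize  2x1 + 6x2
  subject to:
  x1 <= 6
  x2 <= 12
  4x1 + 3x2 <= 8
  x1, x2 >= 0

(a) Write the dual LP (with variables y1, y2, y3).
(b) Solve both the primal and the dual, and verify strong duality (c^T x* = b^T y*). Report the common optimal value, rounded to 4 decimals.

The standard primal-dual pair for 'max c^T x s.t. A x <= b, x >= 0' is:
  Dual:  min b^T y  s.t.  A^T y >= c,  y >= 0.

So the dual LP is:
  minimize  6y1 + 12y2 + 8y3
  subject to:
    y1 + 4y3 >= 2
    y2 + 3y3 >= 6
    y1, y2, y3 >= 0

Solving the primal: x* = (0, 2.6667).
  primal value c^T x* = 16.
Solving the dual: y* = (0, 0, 2).
  dual value b^T y* = 16.
Strong duality: c^T x* = b^T y*. Confirmed.

16


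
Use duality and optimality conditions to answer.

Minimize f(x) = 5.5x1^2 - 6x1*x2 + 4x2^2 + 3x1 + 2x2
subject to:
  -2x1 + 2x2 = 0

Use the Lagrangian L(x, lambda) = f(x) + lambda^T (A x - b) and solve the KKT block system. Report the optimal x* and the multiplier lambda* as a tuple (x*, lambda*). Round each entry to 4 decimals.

Form the Lagrangian:
  L(x, lambda) = (1/2) x^T Q x + c^T x + lambda^T (A x - b)
Stationarity (grad_x L = 0): Q x + c + A^T lambda = 0.
Primal feasibility: A x = b.

This gives the KKT block system:
  [ Q   A^T ] [ x     ]   [-c ]
  [ A    0  ] [ lambda ] = [ b ]

Solving the linear system:
  x*      = (-0.7143, -0.7143)
  lambda* = (-0.2857)
  f(x*)   = -1.7857

x* = (-0.7143, -0.7143), lambda* = (-0.2857)


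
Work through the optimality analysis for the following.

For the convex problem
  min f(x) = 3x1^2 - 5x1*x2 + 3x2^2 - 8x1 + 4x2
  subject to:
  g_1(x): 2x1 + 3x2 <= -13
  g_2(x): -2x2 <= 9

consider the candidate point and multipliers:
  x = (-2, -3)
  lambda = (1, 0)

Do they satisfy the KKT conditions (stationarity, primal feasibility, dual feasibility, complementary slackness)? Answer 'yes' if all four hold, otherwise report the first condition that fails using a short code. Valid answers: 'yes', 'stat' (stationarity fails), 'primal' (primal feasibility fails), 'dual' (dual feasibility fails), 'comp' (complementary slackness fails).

Gradient of f: grad f(x) = Q x + c = (-5, -4)
Constraint values g_i(x) = a_i^T x - b_i:
  g_1((-2, -3)) = 0
  g_2((-2, -3)) = -3
Stationarity residual: grad f(x) + sum_i lambda_i a_i = (-3, -1)
  -> stationarity FAILS
Primal feasibility (all g_i <= 0): OK
Dual feasibility (all lambda_i >= 0): OK
Complementary slackness (lambda_i * g_i(x) = 0 for all i): OK

Verdict: the first failing condition is stationarity -> stat.

stat


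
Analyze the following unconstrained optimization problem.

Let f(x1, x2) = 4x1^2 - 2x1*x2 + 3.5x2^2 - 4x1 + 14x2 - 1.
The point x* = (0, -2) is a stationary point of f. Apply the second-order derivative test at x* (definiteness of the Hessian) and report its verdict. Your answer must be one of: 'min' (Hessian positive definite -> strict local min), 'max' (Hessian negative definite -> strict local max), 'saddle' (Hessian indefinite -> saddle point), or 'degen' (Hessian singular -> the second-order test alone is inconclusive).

Compute the Hessian H = grad^2 f:
  H = [[8, -2], [-2, 7]]
Verify stationarity: grad f(x*) = H x* + g = (0, 0).
Eigenvalues of H: 5.4384, 9.5616.
Both eigenvalues > 0, so H is positive definite -> x* is a strict local min.

min


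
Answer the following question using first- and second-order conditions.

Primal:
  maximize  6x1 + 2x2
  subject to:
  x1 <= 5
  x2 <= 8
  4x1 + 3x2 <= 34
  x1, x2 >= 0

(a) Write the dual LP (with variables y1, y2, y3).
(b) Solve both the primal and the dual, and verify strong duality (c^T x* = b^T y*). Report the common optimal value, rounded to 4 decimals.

The standard primal-dual pair for 'max c^T x s.t. A x <= b, x >= 0' is:
  Dual:  min b^T y  s.t.  A^T y >= c,  y >= 0.

So the dual LP is:
  minimize  5y1 + 8y2 + 34y3
  subject to:
    y1 + 4y3 >= 6
    y2 + 3y3 >= 2
    y1, y2, y3 >= 0

Solving the primal: x* = (5, 4.6667).
  primal value c^T x* = 39.3333.
Solving the dual: y* = (3.3333, 0, 0.6667).
  dual value b^T y* = 39.3333.
Strong duality: c^T x* = b^T y*. Confirmed.

39.3333


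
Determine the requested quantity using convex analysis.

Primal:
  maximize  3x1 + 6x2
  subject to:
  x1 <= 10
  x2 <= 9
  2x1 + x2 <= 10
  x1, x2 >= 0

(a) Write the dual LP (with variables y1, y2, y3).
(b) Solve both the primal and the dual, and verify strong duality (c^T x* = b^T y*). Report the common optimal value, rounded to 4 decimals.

The standard primal-dual pair for 'max c^T x s.t. A x <= b, x >= 0' is:
  Dual:  min b^T y  s.t.  A^T y >= c,  y >= 0.

So the dual LP is:
  minimize  10y1 + 9y2 + 10y3
  subject to:
    y1 + 2y3 >= 3
    y2 + y3 >= 6
    y1, y2, y3 >= 0

Solving the primal: x* = (0.5, 9).
  primal value c^T x* = 55.5.
Solving the dual: y* = (0, 4.5, 1.5).
  dual value b^T y* = 55.5.
Strong duality: c^T x* = b^T y*. Confirmed.

55.5


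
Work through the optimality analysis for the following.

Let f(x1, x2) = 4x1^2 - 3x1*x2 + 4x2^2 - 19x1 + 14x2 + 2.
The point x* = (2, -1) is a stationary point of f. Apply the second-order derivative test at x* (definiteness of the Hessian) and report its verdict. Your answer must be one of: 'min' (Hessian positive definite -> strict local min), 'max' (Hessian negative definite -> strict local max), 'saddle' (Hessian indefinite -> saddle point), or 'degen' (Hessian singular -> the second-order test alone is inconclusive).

Compute the Hessian H = grad^2 f:
  H = [[8, -3], [-3, 8]]
Verify stationarity: grad f(x*) = H x* + g = (0, 0).
Eigenvalues of H: 5, 11.
Both eigenvalues > 0, so H is positive definite -> x* is a strict local min.

min


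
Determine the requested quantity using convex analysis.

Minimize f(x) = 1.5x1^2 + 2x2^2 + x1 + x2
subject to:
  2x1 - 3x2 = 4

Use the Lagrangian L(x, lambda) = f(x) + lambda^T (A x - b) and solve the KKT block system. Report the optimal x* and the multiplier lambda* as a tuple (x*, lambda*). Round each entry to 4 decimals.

Form the Lagrangian:
  L(x, lambda) = (1/2) x^T Q x + c^T x + lambda^T (A x - b)
Stationarity (grad_x L = 0): Q x + c + A^T lambda = 0.
Primal feasibility: A x = b.

This gives the KKT block system:
  [ Q   A^T ] [ x     ]   [-c ]
  [ A    0  ] [ lambda ] = [ b ]

Solving the linear system:
  x*      = (0.3953, -1.0698)
  lambda* = (-1.093)
  f(x*)   = 1.8488

x* = (0.3953, -1.0698), lambda* = (-1.093)


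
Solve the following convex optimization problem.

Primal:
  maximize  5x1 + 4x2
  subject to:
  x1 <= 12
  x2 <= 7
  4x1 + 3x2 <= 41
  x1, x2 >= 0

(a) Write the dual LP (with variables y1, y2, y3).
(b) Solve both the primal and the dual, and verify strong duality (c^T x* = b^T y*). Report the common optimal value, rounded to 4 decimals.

The standard primal-dual pair for 'max c^T x s.t. A x <= b, x >= 0' is:
  Dual:  min b^T y  s.t.  A^T y >= c,  y >= 0.

So the dual LP is:
  minimize  12y1 + 7y2 + 41y3
  subject to:
    y1 + 4y3 >= 5
    y2 + 3y3 >= 4
    y1, y2, y3 >= 0

Solving the primal: x* = (5, 7).
  primal value c^T x* = 53.
Solving the dual: y* = (0, 0.25, 1.25).
  dual value b^T y* = 53.
Strong duality: c^T x* = b^T y*. Confirmed.

53


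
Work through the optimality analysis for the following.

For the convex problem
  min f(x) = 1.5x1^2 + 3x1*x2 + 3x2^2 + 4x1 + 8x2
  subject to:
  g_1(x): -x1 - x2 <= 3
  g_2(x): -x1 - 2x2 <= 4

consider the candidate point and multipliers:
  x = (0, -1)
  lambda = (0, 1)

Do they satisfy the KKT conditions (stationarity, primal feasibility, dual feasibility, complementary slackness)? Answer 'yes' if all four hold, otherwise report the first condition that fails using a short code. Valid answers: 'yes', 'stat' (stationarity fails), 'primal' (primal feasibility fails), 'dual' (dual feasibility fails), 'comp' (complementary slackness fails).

Gradient of f: grad f(x) = Q x + c = (1, 2)
Constraint values g_i(x) = a_i^T x - b_i:
  g_1((0, -1)) = -2
  g_2((0, -1)) = -2
Stationarity residual: grad f(x) + sum_i lambda_i a_i = (0, 0)
  -> stationarity OK
Primal feasibility (all g_i <= 0): OK
Dual feasibility (all lambda_i >= 0): OK
Complementary slackness (lambda_i * g_i(x) = 0 for all i): FAILS

Verdict: the first failing condition is complementary_slackness -> comp.

comp


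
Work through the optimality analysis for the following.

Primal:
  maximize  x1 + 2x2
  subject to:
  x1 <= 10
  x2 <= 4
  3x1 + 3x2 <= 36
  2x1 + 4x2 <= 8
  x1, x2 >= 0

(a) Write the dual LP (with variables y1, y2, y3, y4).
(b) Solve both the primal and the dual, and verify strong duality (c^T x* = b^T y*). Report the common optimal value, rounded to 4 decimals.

The standard primal-dual pair for 'max c^T x s.t. A x <= b, x >= 0' is:
  Dual:  min b^T y  s.t.  A^T y >= c,  y >= 0.

So the dual LP is:
  minimize  10y1 + 4y2 + 36y3 + 8y4
  subject to:
    y1 + 3y3 + 2y4 >= 1
    y2 + 3y3 + 4y4 >= 2
    y1, y2, y3, y4 >= 0

Solving the primal: x* = (4, 0).
  primal value c^T x* = 4.
Solving the dual: y* = (0, 0, 0, 0.5).
  dual value b^T y* = 4.
Strong duality: c^T x* = b^T y*. Confirmed.

4


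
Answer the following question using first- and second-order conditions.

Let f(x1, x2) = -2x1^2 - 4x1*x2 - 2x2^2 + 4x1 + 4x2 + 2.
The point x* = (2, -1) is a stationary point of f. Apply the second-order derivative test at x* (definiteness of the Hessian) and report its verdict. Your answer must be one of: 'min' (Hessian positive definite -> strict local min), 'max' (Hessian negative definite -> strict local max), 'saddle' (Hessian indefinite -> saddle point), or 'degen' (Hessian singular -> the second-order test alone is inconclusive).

Compute the Hessian H = grad^2 f:
  H = [[-4, -4], [-4, -4]]
Verify stationarity: grad f(x*) = H x* + g = (0, 0).
Eigenvalues of H: -8, 0.
H has a zero eigenvalue (singular; negative semidefinite but not definite), so H is neither positive definite, negative definite, nor indefinite. The second-order test alone is inconclusive -> degen.
(Indeed, f is constant along the null direction of H through x*, so x* is not a strict local extremum.)

degen


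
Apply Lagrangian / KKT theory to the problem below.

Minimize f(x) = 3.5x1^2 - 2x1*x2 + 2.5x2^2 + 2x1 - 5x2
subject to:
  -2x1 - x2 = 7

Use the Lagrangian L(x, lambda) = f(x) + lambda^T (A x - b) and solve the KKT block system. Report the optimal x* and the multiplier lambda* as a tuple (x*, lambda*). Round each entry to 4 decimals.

Form the Lagrangian:
  L(x, lambda) = (1/2) x^T Q x + c^T x + lambda^T (A x - b)
Stationarity (grad_x L = 0): Q x + c + A^T lambda = 0.
Primal feasibility: A x = b.

This gives the KKT block system:
  [ Q   A^T ] [ x     ]   [-c ]
  [ A    0  ] [ lambda ] = [ b ]

Solving the linear system:
  x*      = (-2.7429, -1.5143)
  lambda* = (-7.0857)
  f(x*)   = 25.8429

x* = (-2.7429, -1.5143), lambda* = (-7.0857)


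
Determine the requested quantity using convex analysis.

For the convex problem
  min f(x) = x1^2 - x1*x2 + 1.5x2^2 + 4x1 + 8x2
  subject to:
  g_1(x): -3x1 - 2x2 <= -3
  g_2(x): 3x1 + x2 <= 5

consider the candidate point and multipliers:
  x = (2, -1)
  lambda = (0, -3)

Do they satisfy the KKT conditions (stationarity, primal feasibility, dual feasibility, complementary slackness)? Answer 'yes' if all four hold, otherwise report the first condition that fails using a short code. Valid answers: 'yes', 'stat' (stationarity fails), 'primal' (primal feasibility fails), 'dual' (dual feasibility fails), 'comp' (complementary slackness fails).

Gradient of f: grad f(x) = Q x + c = (9, 3)
Constraint values g_i(x) = a_i^T x - b_i:
  g_1((2, -1)) = -1
  g_2((2, -1)) = 0
Stationarity residual: grad f(x) + sum_i lambda_i a_i = (0, 0)
  -> stationarity OK
Primal feasibility (all g_i <= 0): OK
Dual feasibility (all lambda_i >= 0): FAILS
Complementary slackness (lambda_i * g_i(x) = 0 for all i): OK

Verdict: the first failing condition is dual_feasibility -> dual.

dual


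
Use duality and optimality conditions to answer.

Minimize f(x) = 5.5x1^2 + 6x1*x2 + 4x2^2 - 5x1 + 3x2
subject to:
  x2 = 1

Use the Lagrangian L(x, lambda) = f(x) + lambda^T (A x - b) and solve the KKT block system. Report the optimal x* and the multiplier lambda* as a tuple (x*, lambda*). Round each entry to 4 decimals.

Form the Lagrangian:
  L(x, lambda) = (1/2) x^T Q x + c^T x + lambda^T (A x - b)
Stationarity (grad_x L = 0): Q x + c + A^T lambda = 0.
Primal feasibility: A x = b.

This gives the KKT block system:
  [ Q   A^T ] [ x     ]   [-c ]
  [ A    0  ] [ lambda ] = [ b ]

Solving the linear system:
  x*      = (-0.0909, 1)
  lambda* = (-10.4545)
  f(x*)   = 6.9545

x* = (-0.0909, 1), lambda* = (-10.4545)


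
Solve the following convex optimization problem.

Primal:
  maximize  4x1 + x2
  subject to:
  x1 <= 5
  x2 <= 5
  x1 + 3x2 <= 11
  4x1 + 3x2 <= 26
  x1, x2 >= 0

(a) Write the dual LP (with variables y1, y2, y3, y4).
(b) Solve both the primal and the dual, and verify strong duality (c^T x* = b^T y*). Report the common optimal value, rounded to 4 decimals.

The standard primal-dual pair for 'max c^T x s.t. A x <= b, x >= 0' is:
  Dual:  min b^T y  s.t.  A^T y >= c,  y >= 0.

So the dual LP is:
  minimize  5y1 + 5y2 + 11y3 + 26y4
  subject to:
    y1 + y3 + 4y4 >= 4
    y2 + 3y3 + 3y4 >= 1
    y1, y2, y3, y4 >= 0

Solving the primal: x* = (5, 2).
  primal value c^T x* = 22.
Solving the dual: y* = (3.6667, 0, 0.3333, 0).
  dual value b^T y* = 22.
Strong duality: c^T x* = b^T y*. Confirmed.

22


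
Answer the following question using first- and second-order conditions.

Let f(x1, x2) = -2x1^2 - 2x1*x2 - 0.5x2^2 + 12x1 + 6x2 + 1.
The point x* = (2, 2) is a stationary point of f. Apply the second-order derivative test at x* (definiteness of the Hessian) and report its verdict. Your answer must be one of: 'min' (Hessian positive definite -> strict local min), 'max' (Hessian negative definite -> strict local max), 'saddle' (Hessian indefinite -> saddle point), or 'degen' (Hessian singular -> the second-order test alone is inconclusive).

Compute the Hessian H = grad^2 f:
  H = [[-4, -2], [-2, -1]]
Verify stationarity: grad f(x*) = H x* + g = (0, 0).
Eigenvalues of H: -5, 0.
H has a zero eigenvalue (singular; negative semidefinite but not definite), so H is neither positive definite, negative definite, nor indefinite. The second-order test alone is inconclusive -> degen.
(Indeed, f is constant along the null direction of H through x*, so x* is not a strict local extremum.)

degen


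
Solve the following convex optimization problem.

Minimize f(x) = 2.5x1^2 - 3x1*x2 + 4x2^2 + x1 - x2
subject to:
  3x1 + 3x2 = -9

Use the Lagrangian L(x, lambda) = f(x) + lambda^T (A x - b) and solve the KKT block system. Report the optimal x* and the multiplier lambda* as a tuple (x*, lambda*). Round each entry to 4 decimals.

Form the Lagrangian:
  L(x, lambda) = (1/2) x^T Q x + c^T x + lambda^T (A x - b)
Stationarity (grad_x L = 0): Q x + c + A^T lambda = 0.
Primal feasibility: A x = b.

This gives the KKT block system:
  [ Q   A^T ] [ x     ]   [-c ]
  [ A    0  ] [ lambda ] = [ b ]

Solving the linear system:
  x*      = (-1.8421, -1.1579)
  lambda* = (1.5789)
  f(x*)   = 6.7632

x* = (-1.8421, -1.1579), lambda* = (1.5789)


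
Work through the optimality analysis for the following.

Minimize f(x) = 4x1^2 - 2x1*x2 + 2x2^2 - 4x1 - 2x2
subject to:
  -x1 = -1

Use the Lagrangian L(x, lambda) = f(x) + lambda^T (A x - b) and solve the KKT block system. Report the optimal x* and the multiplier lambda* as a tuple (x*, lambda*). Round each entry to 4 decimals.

Form the Lagrangian:
  L(x, lambda) = (1/2) x^T Q x + c^T x + lambda^T (A x - b)
Stationarity (grad_x L = 0): Q x + c + A^T lambda = 0.
Primal feasibility: A x = b.

This gives the KKT block system:
  [ Q   A^T ] [ x     ]   [-c ]
  [ A    0  ] [ lambda ] = [ b ]

Solving the linear system:
  x*      = (1, 1)
  lambda* = (2)
  f(x*)   = -2

x* = (1, 1), lambda* = (2)


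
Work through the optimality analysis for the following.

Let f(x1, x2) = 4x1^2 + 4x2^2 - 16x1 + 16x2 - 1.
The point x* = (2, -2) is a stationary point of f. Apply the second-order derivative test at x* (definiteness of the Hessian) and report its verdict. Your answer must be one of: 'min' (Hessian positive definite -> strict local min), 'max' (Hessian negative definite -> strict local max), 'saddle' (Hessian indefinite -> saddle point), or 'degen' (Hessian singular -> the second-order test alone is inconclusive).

Compute the Hessian H = grad^2 f:
  H = [[8, 0], [0, 8]]
Verify stationarity: grad f(x*) = H x* + g = (0, 0).
Eigenvalues of H: 8, 8.
Both eigenvalues > 0, so H is positive definite -> x* is a strict local min.

min


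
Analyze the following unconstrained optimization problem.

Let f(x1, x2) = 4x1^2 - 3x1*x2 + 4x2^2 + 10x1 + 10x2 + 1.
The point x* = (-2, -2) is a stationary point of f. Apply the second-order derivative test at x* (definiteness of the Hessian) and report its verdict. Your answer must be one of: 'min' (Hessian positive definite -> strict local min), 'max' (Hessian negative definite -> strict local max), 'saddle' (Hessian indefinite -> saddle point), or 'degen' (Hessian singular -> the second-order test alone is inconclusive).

Compute the Hessian H = grad^2 f:
  H = [[8, -3], [-3, 8]]
Verify stationarity: grad f(x*) = H x* + g = (0, 0).
Eigenvalues of H: 5, 11.
Both eigenvalues > 0, so H is positive definite -> x* is a strict local min.

min


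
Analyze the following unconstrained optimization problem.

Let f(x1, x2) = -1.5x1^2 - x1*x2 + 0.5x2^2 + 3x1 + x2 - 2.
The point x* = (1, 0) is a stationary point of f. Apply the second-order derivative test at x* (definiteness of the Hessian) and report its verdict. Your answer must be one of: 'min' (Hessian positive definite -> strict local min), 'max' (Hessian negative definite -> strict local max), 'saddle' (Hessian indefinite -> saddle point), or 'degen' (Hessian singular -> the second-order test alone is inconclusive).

Compute the Hessian H = grad^2 f:
  H = [[-3, -1], [-1, 1]]
Verify stationarity: grad f(x*) = H x* + g = (0, 0).
Eigenvalues of H: -3.2361, 1.2361.
Eigenvalues have mixed signs, so H is indefinite -> x* is a saddle point.

saddle


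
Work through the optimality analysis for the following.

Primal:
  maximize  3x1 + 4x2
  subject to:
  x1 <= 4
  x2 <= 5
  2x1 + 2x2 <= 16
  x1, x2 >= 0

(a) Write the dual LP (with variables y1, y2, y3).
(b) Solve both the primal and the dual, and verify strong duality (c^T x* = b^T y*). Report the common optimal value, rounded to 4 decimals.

The standard primal-dual pair for 'max c^T x s.t. A x <= b, x >= 0' is:
  Dual:  min b^T y  s.t.  A^T y >= c,  y >= 0.

So the dual LP is:
  minimize  4y1 + 5y2 + 16y3
  subject to:
    y1 + 2y3 >= 3
    y2 + 2y3 >= 4
    y1, y2, y3 >= 0

Solving the primal: x* = (3, 5).
  primal value c^T x* = 29.
Solving the dual: y* = (0, 1, 1.5).
  dual value b^T y* = 29.
Strong duality: c^T x* = b^T y*. Confirmed.

29


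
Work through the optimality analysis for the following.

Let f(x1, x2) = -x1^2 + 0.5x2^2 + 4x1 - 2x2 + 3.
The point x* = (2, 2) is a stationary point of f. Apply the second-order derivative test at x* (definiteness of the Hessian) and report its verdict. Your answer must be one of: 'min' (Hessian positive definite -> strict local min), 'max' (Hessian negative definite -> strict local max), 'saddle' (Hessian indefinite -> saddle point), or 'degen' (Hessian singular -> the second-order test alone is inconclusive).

Compute the Hessian H = grad^2 f:
  H = [[-2, 0], [0, 1]]
Verify stationarity: grad f(x*) = H x* + g = (0, 0).
Eigenvalues of H: -2, 1.
Eigenvalues have mixed signs, so H is indefinite -> x* is a saddle point.

saddle


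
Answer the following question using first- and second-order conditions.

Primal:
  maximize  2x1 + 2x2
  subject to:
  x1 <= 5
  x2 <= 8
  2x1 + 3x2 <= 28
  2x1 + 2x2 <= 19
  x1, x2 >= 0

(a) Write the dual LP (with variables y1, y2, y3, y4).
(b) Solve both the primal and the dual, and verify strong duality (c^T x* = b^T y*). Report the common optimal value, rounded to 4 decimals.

The standard primal-dual pair for 'max c^T x s.t. A x <= b, x >= 0' is:
  Dual:  min b^T y  s.t.  A^T y >= c,  y >= 0.

So the dual LP is:
  minimize  5y1 + 8y2 + 28y3 + 19y4
  subject to:
    y1 + 2y3 + 2y4 >= 2
    y2 + 3y3 + 2y4 >= 2
    y1, y2, y3, y4 >= 0

Solving the primal: x* = (5, 4.5).
  primal value c^T x* = 19.
Solving the dual: y* = (0, 0, 0, 1).
  dual value b^T y* = 19.
Strong duality: c^T x* = b^T y*. Confirmed.

19


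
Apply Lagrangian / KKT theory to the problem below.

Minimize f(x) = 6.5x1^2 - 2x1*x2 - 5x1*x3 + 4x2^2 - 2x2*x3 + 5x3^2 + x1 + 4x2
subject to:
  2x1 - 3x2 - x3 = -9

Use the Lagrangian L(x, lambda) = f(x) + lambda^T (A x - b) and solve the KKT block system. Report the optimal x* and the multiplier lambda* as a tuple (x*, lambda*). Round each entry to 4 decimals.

Form the Lagrangian:
  L(x, lambda) = (1/2) x^T Q x + c^T x + lambda^T (A x - b)
Stationarity (grad_x L = 0): Q x + c + A^T lambda = 0.
Primal feasibility: A x = b.

This gives the KKT block system:
  [ Q   A^T ] [ x     ]   [-c ]
  [ A    0  ] [ lambda ] = [ b ]

Solving the linear system:
  x*      = (-0.4626, 2.3673, 0.9728)
  lambda* = (7.3061)
  f(x*)   = 37.381

x* = (-0.4626, 2.3673, 0.9728), lambda* = (7.3061)


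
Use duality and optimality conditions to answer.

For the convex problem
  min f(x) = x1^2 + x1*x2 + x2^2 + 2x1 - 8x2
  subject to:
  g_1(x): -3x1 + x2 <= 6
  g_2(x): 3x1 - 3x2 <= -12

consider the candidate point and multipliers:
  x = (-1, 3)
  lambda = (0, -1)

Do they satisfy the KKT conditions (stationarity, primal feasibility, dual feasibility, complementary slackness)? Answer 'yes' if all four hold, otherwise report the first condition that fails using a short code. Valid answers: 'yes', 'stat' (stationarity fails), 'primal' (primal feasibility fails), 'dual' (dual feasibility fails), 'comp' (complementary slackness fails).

Gradient of f: grad f(x) = Q x + c = (3, -3)
Constraint values g_i(x) = a_i^T x - b_i:
  g_1((-1, 3)) = 0
  g_2((-1, 3)) = 0
Stationarity residual: grad f(x) + sum_i lambda_i a_i = (0, 0)
  -> stationarity OK
Primal feasibility (all g_i <= 0): OK
Dual feasibility (all lambda_i >= 0): FAILS
Complementary slackness (lambda_i * g_i(x) = 0 for all i): OK

Verdict: the first failing condition is dual_feasibility -> dual.

dual


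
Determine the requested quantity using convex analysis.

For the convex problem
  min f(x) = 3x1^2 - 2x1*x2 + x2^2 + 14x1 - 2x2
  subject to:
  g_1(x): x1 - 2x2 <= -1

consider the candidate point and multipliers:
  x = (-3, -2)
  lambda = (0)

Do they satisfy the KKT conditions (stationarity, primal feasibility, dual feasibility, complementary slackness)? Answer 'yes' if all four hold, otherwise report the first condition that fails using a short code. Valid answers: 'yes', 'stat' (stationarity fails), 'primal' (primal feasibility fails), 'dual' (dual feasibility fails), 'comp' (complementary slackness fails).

Gradient of f: grad f(x) = Q x + c = (0, 0)
Constraint values g_i(x) = a_i^T x - b_i:
  g_1((-3, -2)) = 2
Stationarity residual: grad f(x) + sum_i lambda_i a_i = (0, 0)
  -> stationarity OK
Primal feasibility (all g_i <= 0): FAILS
Dual feasibility (all lambda_i >= 0): OK
Complementary slackness (lambda_i * g_i(x) = 0 for all i): OK

Verdict: the first failing condition is primal_feasibility -> primal.

primal


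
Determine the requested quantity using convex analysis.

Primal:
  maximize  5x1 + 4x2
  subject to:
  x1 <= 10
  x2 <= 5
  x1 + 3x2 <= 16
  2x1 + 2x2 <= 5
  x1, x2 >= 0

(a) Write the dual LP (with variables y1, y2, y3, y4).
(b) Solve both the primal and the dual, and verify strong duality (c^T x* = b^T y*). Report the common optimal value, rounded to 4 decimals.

The standard primal-dual pair for 'max c^T x s.t. A x <= b, x >= 0' is:
  Dual:  min b^T y  s.t.  A^T y >= c,  y >= 0.

So the dual LP is:
  minimize  10y1 + 5y2 + 16y3 + 5y4
  subject to:
    y1 + y3 + 2y4 >= 5
    y2 + 3y3 + 2y4 >= 4
    y1, y2, y3, y4 >= 0

Solving the primal: x* = (2.5, 0).
  primal value c^T x* = 12.5.
Solving the dual: y* = (0, 0, 0, 2.5).
  dual value b^T y* = 12.5.
Strong duality: c^T x* = b^T y*. Confirmed.

12.5


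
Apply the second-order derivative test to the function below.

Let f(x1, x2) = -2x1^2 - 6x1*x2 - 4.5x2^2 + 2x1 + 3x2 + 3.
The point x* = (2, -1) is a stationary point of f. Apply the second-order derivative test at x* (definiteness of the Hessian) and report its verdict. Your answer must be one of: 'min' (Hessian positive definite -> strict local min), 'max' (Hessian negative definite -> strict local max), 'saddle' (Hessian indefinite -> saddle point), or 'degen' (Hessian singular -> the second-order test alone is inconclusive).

Compute the Hessian H = grad^2 f:
  H = [[-4, -6], [-6, -9]]
Verify stationarity: grad f(x*) = H x* + g = (0, 0).
Eigenvalues of H: -13, 0.
H has a zero eigenvalue (singular; negative semidefinite but not definite), so H is neither positive definite, negative definite, nor indefinite. The second-order test alone is inconclusive -> degen.
(Indeed, f is constant along the null direction of H through x*, so x* is not a strict local extremum.)

degen


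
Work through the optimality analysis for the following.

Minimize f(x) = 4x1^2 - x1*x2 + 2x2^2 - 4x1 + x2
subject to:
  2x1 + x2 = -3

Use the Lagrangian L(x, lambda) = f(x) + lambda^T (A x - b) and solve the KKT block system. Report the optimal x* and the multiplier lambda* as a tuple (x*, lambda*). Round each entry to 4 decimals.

Form the Lagrangian:
  L(x, lambda) = (1/2) x^T Q x + c^T x + lambda^T (A x - b)
Stationarity (grad_x L = 0): Q x + c + A^T lambda = 0.
Primal feasibility: A x = b.

This gives the KKT block system:
  [ Q   A^T ] [ x     ]   [-c ]
  [ A    0  ] [ lambda ] = [ b ]

Solving the linear system:
  x*      = (-0.75, -1.5)
  lambda* = (4.25)
  f(x*)   = 7.125

x* = (-0.75, -1.5), lambda* = (4.25)


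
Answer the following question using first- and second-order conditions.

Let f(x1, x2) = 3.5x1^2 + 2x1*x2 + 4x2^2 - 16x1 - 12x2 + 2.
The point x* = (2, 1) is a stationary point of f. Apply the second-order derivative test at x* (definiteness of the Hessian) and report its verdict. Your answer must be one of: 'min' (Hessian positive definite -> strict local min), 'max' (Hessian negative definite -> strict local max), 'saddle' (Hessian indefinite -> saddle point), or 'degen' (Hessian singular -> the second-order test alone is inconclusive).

Compute the Hessian H = grad^2 f:
  H = [[7, 2], [2, 8]]
Verify stationarity: grad f(x*) = H x* + g = (0, 0).
Eigenvalues of H: 5.4384, 9.5616.
Both eigenvalues > 0, so H is positive definite -> x* is a strict local min.

min


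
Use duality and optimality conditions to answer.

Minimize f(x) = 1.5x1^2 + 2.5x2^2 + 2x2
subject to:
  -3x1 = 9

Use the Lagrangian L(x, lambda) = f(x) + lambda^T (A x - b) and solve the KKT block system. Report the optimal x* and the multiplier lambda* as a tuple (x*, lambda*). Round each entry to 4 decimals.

Form the Lagrangian:
  L(x, lambda) = (1/2) x^T Q x + c^T x + lambda^T (A x - b)
Stationarity (grad_x L = 0): Q x + c + A^T lambda = 0.
Primal feasibility: A x = b.

This gives the KKT block system:
  [ Q   A^T ] [ x     ]   [-c ]
  [ A    0  ] [ lambda ] = [ b ]

Solving the linear system:
  x*      = (-3, -0.4)
  lambda* = (-3)
  f(x*)   = 13.1

x* = (-3, -0.4), lambda* = (-3)


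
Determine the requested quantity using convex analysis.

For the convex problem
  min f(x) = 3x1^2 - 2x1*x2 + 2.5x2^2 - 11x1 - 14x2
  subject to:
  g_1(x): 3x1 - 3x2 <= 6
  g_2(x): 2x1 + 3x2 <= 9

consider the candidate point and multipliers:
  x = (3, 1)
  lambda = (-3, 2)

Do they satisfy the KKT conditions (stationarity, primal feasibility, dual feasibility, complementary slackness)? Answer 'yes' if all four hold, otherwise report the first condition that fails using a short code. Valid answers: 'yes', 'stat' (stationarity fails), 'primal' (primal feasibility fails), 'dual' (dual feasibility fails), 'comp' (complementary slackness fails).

Gradient of f: grad f(x) = Q x + c = (5, -15)
Constraint values g_i(x) = a_i^T x - b_i:
  g_1((3, 1)) = 0
  g_2((3, 1)) = 0
Stationarity residual: grad f(x) + sum_i lambda_i a_i = (0, 0)
  -> stationarity OK
Primal feasibility (all g_i <= 0): OK
Dual feasibility (all lambda_i >= 0): FAILS
Complementary slackness (lambda_i * g_i(x) = 0 for all i): OK

Verdict: the first failing condition is dual_feasibility -> dual.

dual


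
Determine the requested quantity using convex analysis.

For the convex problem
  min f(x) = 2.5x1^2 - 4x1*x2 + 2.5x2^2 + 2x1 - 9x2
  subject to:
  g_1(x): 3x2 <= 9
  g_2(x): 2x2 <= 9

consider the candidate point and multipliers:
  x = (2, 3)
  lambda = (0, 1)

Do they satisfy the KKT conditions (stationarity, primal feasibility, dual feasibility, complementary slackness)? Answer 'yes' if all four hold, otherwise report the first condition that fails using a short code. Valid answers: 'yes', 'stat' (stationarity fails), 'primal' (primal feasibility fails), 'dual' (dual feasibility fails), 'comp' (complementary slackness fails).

Gradient of f: grad f(x) = Q x + c = (0, -2)
Constraint values g_i(x) = a_i^T x - b_i:
  g_1((2, 3)) = 0
  g_2((2, 3)) = -3
Stationarity residual: grad f(x) + sum_i lambda_i a_i = (0, 0)
  -> stationarity OK
Primal feasibility (all g_i <= 0): OK
Dual feasibility (all lambda_i >= 0): OK
Complementary slackness (lambda_i * g_i(x) = 0 for all i): FAILS

Verdict: the first failing condition is complementary_slackness -> comp.

comp
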